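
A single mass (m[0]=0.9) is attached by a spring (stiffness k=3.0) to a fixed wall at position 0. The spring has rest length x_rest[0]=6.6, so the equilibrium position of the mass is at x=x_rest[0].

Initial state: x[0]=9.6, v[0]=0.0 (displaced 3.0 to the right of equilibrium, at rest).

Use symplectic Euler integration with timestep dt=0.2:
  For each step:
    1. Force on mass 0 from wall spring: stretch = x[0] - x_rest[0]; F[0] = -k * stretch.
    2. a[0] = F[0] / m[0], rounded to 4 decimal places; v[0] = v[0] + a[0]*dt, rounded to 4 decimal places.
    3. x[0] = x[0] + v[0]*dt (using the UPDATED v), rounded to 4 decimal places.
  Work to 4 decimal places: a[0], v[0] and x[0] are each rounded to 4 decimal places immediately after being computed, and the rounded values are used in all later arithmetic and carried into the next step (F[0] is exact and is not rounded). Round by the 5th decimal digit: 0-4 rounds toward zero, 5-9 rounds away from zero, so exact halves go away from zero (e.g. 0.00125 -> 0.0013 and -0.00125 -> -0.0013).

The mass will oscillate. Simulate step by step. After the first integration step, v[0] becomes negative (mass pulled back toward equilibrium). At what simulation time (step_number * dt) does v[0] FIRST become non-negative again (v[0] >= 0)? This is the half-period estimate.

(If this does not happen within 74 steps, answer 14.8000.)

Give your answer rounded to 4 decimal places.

Answer: 1.8000

Derivation:
Step 0: x=[9.6000] v=[0.0000]
Step 1: x=[9.2000] v=[-2.0000]
Step 2: x=[8.4533] v=[-3.7333]
Step 3: x=[7.4595] v=[-4.9688]
Step 4: x=[6.3511] v=[-5.5418]
Step 5: x=[5.2759] v=[-5.3759]
Step 6: x=[4.3773] v=[-4.4932]
Step 7: x=[3.7750] v=[-3.0114]
Step 8: x=[3.5494] v=[-1.1281]
Step 9: x=[3.7305] v=[0.9056]
First v>=0 after going negative at step 9, time=1.8000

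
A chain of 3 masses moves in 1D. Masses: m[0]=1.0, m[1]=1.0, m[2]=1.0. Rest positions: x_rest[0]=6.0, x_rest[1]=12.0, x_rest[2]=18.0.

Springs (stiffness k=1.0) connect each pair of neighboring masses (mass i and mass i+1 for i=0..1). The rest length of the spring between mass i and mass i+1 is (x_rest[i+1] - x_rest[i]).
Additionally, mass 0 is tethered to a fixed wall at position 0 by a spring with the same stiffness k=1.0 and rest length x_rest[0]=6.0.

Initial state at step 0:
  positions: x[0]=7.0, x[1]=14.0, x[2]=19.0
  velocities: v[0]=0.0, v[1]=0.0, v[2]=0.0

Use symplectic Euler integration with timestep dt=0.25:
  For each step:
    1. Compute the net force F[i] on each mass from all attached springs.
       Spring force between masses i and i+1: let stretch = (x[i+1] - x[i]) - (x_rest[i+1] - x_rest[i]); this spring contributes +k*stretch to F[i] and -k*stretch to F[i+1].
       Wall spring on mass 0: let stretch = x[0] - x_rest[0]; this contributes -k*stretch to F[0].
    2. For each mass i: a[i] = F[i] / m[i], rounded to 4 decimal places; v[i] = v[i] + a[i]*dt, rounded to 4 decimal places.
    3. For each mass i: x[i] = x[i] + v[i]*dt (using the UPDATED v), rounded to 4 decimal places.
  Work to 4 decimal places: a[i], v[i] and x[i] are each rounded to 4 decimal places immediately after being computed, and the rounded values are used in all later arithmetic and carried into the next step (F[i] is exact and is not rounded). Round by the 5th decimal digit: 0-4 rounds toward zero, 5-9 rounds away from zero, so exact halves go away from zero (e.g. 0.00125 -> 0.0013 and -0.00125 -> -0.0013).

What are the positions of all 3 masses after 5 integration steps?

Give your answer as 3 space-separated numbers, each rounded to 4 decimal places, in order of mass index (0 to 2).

Answer: 6.7836 12.7124 19.5790

Derivation:
Step 0: x=[7.0000 14.0000 19.0000] v=[0.0000 0.0000 0.0000]
Step 1: x=[7.0000 13.8750 19.0625] v=[0.0000 -0.5000 0.2500]
Step 2: x=[6.9922 13.6445 19.1758] v=[-0.0313 -0.9219 0.4531]
Step 3: x=[6.9631 13.3440 19.3184] v=[-0.1163 -1.2022 0.5703]
Step 4: x=[6.8976 13.0181 19.4626] v=[-0.2619 -1.3038 0.5767]
Step 5: x=[6.7836 12.7124 19.5790] v=[-0.4562 -1.2228 0.4656]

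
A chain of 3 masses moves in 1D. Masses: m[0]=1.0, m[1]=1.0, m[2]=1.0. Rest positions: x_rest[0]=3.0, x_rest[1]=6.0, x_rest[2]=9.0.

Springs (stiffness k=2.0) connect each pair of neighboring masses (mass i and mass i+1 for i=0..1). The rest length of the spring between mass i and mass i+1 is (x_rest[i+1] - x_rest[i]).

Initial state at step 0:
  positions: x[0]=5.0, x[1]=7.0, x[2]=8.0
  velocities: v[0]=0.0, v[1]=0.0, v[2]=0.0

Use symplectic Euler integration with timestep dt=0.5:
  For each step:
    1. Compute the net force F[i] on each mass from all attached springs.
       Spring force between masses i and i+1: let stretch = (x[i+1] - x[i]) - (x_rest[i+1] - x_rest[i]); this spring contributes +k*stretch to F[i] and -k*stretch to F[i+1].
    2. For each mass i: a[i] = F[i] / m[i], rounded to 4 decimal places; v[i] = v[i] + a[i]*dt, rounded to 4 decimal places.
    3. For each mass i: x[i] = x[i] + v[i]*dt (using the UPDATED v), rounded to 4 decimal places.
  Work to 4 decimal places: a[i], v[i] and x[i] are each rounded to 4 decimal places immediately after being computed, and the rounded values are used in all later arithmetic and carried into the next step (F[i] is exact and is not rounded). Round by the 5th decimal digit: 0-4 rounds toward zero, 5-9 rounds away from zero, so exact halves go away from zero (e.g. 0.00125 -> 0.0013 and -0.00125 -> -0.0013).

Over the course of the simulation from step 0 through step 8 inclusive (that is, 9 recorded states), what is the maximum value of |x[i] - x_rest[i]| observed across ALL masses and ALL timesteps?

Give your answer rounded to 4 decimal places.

Answer: 2.2110

Derivation:
Step 0: x=[5.0000 7.0000 8.0000] v=[0.0000 0.0000 0.0000]
Step 1: x=[4.5000 6.5000 9.0000] v=[-1.0000 -1.0000 2.0000]
Step 2: x=[3.5000 6.2500 10.2500] v=[-2.0000 -0.5000 2.5000]
Step 3: x=[2.3750 6.6250 11.0000] v=[-2.2500 0.7500 1.5000]
Step 4: x=[1.8750 7.0625 11.0625] v=[-1.0000 0.8750 0.1250]
Step 5: x=[2.4688 6.9063 10.6250] v=[1.1875 -0.3125 -0.8750]
Step 6: x=[3.7813 6.3907 9.8282] v=[2.6250 -1.0313 -1.5937]
Step 7: x=[4.8985 6.2891 8.8126] v=[2.2344 -0.2032 -2.0312]
Step 8: x=[5.2110 6.7540 8.0353] v=[0.6250 0.9297 -1.5547]
Max displacement = 2.2110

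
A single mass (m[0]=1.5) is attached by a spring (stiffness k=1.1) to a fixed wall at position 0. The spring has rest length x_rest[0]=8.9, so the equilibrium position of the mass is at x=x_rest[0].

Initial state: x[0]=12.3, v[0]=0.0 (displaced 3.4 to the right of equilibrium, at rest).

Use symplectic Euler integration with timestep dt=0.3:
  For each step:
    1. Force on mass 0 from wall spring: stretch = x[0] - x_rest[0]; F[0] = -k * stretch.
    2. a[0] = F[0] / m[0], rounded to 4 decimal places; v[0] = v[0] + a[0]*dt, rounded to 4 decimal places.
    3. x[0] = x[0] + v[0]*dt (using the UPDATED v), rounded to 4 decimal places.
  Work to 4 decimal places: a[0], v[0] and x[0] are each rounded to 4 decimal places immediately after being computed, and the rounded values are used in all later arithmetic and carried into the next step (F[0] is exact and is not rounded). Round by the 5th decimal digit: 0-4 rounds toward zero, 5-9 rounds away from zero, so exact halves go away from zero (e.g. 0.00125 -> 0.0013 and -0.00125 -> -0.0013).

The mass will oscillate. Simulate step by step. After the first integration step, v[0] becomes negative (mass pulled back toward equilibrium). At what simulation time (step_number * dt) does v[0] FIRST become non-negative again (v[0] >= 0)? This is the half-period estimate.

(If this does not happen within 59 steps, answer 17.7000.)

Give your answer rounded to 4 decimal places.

Answer: 3.9000

Derivation:
Step 0: x=[12.3000] v=[0.0000]
Step 1: x=[12.0756] v=[-0.7480]
Step 2: x=[11.6416] v=[-1.4466]
Step 3: x=[11.0267] v=[-2.0498]
Step 4: x=[10.2714] v=[-2.5177]
Step 5: x=[9.4256] v=[-2.8194]
Step 6: x=[8.5451] v=[-2.9350]
Step 7: x=[7.6880] v=[-2.8569]
Step 8: x=[6.9109] v=[-2.5903]
Step 9: x=[6.2651] v=[-2.1527]
Step 10: x=[5.7932] v=[-1.5730]
Step 11: x=[5.5264] v=[-0.8895]
Step 12: x=[5.4822] v=[-0.1473]
Step 13: x=[5.6636] v=[0.6046]
First v>=0 after going negative at step 13, time=3.9000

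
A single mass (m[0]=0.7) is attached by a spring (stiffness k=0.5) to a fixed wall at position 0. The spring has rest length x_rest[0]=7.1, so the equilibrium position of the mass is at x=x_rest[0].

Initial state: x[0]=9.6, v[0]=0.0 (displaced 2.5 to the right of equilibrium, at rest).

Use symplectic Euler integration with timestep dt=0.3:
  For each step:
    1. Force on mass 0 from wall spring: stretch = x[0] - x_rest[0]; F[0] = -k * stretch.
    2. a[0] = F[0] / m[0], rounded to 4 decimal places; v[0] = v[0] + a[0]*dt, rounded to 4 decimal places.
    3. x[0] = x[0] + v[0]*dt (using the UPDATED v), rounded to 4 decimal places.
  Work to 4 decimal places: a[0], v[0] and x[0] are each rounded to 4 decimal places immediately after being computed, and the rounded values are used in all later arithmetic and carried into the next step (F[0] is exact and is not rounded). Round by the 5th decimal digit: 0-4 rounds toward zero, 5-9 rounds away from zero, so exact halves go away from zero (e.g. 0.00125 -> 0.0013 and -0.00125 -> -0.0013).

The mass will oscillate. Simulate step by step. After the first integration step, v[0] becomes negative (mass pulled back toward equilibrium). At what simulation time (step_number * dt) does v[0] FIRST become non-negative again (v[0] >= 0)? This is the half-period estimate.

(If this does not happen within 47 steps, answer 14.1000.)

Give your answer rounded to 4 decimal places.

Answer: 3.9000

Derivation:
Step 0: x=[9.6000] v=[0.0000]
Step 1: x=[9.4393] v=[-0.5357]
Step 2: x=[9.1282] v=[-1.0370]
Step 3: x=[8.6867] v=[-1.4716]
Step 4: x=[8.1432] v=[-1.8116]
Step 5: x=[7.5327] v=[-2.0351]
Step 6: x=[6.8944] v=[-2.1278]
Step 7: x=[6.2693] v=[-2.0837]
Step 8: x=[5.6976] v=[-1.9057]
Step 9: x=[5.2160] v=[-1.6052]
Step 10: x=[4.8556] v=[-1.2015]
Step 11: x=[4.6394] v=[-0.7206]
Step 12: x=[4.5814] v=[-0.1933]
Step 13: x=[4.6853] v=[0.3464]
First v>=0 after going negative at step 13, time=3.9000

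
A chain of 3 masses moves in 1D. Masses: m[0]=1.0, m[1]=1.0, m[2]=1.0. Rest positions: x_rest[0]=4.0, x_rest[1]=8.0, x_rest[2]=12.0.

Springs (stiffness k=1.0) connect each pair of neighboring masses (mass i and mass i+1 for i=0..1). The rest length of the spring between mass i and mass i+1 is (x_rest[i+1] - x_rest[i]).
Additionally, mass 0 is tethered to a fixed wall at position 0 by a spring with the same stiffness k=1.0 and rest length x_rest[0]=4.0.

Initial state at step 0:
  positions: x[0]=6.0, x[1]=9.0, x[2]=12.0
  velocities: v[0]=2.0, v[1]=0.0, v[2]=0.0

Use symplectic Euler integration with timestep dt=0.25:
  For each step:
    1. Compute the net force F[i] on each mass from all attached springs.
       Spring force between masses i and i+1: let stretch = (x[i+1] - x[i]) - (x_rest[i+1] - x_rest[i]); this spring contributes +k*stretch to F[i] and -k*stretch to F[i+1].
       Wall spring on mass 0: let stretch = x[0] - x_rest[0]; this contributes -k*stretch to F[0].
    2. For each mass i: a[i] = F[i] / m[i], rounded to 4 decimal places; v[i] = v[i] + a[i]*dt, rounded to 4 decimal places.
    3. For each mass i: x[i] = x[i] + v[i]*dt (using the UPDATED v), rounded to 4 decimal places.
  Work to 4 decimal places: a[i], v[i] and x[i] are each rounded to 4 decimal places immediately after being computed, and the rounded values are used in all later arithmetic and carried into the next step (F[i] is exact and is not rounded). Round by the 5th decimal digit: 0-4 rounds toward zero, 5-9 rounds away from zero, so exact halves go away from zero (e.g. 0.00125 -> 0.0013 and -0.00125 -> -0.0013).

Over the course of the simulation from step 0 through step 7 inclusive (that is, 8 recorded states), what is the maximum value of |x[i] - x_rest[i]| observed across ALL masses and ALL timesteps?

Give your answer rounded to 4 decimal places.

Answer: 2.3985

Derivation:
Step 0: x=[6.0000 9.0000 12.0000] v=[2.0000 0.0000 0.0000]
Step 1: x=[6.3125 9.0000 12.0625] v=[1.2500 0.0000 0.2500]
Step 2: x=[6.3985 9.0235 12.1836] v=[0.3438 0.0938 0.4844]
Step 3: x=[6.2486 9.0804 12.3572] v=[-0.5996 0.2276 0.6944]
Step 4: x=[5.8852 9.1651 12.5760] v=[-1.4538 0.3389 0.8752]
Step 5: x=[5.3589 9.2580 12.8316] v=[-2.1051 0.3717 1.0225]
Step 6: x=[4.7414 9.3306 13.1139] v=[-2.4701 0.2903 1.1291]
Step 7: x=[4.1144 9.3528 13.4097] v=[-2.5082 0.0888 1.1833]
Max displacement = 2.3985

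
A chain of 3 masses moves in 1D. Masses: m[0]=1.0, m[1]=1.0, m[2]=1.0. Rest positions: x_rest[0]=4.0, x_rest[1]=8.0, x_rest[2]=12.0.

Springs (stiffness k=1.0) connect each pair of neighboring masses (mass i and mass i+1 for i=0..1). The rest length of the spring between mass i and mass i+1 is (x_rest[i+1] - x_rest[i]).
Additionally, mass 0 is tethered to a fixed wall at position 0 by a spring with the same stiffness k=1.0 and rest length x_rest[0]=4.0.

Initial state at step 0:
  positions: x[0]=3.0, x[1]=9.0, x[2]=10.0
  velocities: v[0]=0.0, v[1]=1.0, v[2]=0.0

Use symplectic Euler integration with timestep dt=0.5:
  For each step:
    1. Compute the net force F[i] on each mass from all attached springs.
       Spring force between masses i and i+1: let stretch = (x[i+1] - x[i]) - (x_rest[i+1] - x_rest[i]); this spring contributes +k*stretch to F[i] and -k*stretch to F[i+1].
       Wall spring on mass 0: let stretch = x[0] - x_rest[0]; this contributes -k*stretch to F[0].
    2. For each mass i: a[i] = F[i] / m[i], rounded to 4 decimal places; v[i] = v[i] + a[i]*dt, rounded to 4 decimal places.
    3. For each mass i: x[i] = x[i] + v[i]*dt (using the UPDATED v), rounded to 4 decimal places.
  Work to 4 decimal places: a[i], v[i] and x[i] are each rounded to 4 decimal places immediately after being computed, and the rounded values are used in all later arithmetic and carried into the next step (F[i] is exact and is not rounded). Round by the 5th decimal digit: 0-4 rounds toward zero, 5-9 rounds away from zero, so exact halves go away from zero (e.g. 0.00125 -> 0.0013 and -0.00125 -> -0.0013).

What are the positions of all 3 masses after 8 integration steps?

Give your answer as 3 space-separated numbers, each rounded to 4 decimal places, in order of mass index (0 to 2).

Step 0: x=[3.0000 9.0000 10.0000] v=[0.0000 1.0000 0.0000]
Step 1: x=[3.7500 8.2500 10.7500] v=[1.5000 -1.5000 1.5000]
Step 2: x=[4.6875 7.0000 11.8750] v=[1.8750 -2.5000 2.2500]
Step 3: x=[5.0313 6.3906 12.7813] v=[0.6875 -1.2188 1.8125]
Step 4: x=[4.4571 7.0391 13.0899] v=[-1.1485 1.2969 0.6172]
Step 5: x=[3.4141 8.5548 12.8858] v=[-2.0861 3.0313 -0.4082]
Step 6: x=[2.8027 9.8681 12.5990] v=[-1.2228 2.6265 -0.5737]
Step 7: x=[3.2570 10.0978 12.6295] v=[0.9086 0.4593 0.0609]
Step 8: x=[4.6073 9.2502 13.0271] v=[2.7005 -1.6953 0.7951]

Answer: 4.6073 9.2502 13.0271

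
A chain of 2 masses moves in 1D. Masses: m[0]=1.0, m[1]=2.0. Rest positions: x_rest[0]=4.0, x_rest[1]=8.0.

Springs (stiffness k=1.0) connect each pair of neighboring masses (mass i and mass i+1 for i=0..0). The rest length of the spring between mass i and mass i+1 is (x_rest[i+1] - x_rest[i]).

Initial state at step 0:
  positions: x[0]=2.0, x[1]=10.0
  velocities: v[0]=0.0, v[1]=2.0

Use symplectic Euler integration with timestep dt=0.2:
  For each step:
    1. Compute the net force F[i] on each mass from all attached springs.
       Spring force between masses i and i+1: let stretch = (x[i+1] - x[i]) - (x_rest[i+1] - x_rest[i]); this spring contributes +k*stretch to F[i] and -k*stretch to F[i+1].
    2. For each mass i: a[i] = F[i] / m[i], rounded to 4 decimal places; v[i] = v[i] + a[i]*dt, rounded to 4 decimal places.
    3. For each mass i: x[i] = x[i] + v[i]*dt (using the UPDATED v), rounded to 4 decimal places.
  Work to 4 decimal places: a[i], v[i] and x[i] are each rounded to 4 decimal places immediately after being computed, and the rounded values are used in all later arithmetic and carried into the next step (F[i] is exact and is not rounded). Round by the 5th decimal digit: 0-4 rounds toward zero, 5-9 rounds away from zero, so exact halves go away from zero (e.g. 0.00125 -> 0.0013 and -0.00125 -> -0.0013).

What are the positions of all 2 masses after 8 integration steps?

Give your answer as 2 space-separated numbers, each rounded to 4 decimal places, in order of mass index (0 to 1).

Step 0: x=[2.0000 10.0000] v=[0.0000 2.0000]
Step 1: x=[2.1600 10.3200] v=[0.8000 1.6000]
Step 2: x=[2.4864 10.5568] v=[1.6320 1.1840]
Step 3: x=[2.9756 10.7122] v=[2.4461 0.7770]
Step 4: x=[3.6143 10.7929] v=[3.1934 0.4033]
Step 5: x=[4.3801 10.8100] v=[3.8291 0.0854]
Step 6: x=[5.2431 10.7785] v=[4.3151 -0.1576]
Step 7: x=[6.1675 10.7163] v=[4.6222 -0.3111]
Step 8: x=[7.1139 10.6431] v=[4.7320 -0.3660]

Answer: 7.1139 10.6431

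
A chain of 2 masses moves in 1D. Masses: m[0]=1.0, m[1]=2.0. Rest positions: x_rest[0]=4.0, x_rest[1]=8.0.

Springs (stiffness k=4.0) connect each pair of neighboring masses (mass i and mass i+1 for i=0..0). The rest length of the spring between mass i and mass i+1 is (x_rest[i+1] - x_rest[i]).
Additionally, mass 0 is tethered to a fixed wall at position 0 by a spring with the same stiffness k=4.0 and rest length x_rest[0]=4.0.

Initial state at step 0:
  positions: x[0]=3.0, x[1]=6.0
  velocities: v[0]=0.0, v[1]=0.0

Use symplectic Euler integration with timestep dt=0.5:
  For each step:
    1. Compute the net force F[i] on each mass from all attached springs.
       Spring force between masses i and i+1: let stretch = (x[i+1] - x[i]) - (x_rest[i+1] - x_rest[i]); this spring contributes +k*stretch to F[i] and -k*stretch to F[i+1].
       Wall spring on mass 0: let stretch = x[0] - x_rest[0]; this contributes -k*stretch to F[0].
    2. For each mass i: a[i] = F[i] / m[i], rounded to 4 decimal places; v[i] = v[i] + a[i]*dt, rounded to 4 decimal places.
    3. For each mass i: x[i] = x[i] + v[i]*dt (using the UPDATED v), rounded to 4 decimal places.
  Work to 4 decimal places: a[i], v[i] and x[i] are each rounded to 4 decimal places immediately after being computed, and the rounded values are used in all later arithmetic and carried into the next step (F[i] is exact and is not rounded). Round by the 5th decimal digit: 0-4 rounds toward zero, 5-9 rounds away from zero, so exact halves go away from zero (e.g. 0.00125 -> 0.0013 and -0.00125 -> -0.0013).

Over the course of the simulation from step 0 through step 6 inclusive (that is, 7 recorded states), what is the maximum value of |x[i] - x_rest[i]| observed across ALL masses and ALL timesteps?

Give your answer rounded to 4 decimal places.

Step 0: x=[3.0000 6.0000] v=[0.0000 0.0000]
Step 1: x=[3.0000 6.5000] v=[0.0000 1.0000]
Step 2: x=[3.5000 7.2500] v=[1.0000 1.5000]
Step 3: x=[4.2500 8.1250] v=[1.5000 1.7500]
Step 4: x=[4.6250 9.0625] v=[0.7500 1.8750]
Step 5: x=[4.8125 9.7813] v=[0.3750 1.4375]
Step 6: x=[5.1563 10.0157] v=[0.6876 0.4687]
Max displacement = 2.0157

Answer: 2.0157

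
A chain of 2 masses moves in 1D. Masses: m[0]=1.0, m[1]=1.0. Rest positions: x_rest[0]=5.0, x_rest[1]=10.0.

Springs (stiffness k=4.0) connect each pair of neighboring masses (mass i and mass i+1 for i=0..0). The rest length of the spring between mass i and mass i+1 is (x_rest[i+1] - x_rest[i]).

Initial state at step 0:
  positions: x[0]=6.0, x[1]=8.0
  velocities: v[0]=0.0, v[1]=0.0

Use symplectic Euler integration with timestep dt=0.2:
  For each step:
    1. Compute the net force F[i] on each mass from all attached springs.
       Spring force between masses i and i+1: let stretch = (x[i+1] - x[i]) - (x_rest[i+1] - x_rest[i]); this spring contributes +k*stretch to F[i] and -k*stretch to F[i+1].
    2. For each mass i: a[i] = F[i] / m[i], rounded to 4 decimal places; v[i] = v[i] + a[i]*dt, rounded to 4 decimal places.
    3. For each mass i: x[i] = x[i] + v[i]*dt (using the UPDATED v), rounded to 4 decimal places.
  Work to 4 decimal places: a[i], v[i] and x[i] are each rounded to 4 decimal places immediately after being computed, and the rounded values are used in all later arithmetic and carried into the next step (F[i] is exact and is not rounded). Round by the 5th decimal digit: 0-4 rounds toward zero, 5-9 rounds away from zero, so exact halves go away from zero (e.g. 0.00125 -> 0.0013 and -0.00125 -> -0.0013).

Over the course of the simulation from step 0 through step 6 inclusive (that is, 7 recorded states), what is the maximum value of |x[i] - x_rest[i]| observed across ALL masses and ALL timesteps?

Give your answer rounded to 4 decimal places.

Step 0: x=[6.0000 8.0000] v=[0.0000 0.0000]
Step 1: x=[5.5200 8.4800] v=[-2.4000 2.4000]
Step 2: x=[4.7136 9.2864] v=[-4.0320 4.0320]
Step 3: x=[3.8388 10.1612] v=[-4.3738 4.3738]
Step 4: x=[3.1756 10.8244] v=[-3.3159 3.3159]
Step 5: x=[2.9362 11.0638] v=[-1.1969 1.1969]
Step 6: x=[3.1972 10.8028] v=[1.3052 -1.3052]
Max displacement = 2.0638

Answer: 2.0638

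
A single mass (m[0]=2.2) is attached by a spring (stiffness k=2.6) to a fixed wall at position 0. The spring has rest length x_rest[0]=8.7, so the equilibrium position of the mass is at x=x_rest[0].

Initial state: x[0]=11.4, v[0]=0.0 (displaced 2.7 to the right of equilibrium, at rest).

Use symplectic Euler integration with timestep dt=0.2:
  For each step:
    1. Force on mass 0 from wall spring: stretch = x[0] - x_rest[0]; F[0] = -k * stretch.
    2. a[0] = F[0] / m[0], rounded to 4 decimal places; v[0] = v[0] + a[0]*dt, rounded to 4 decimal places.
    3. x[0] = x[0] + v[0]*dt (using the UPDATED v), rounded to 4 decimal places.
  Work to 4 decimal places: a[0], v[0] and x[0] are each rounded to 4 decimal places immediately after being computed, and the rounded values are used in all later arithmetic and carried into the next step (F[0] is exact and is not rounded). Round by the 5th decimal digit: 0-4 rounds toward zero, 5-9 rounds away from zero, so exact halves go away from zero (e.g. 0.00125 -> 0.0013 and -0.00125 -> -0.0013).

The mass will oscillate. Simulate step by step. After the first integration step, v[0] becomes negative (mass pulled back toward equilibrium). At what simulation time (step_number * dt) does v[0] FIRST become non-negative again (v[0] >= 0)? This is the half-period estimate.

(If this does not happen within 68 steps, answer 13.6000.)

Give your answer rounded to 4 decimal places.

Answer: 3.0000

Derivation:
Step 0: x=[11.4000] v=[0.0000]
Step 1: x=[11.2724] v=[-0.6382]
Step 2: x=[11.0232] v=[-1.2462]
Step 3: x=[10.6641] v=[-1.7953]
Step 4: x=[10.2122] v=[-2.2595]
Step 5: x=[9.6888] v=[-2.6169]
Step 6: x=[9.1187] v=[-2.8506]
Step 7: x=[8.5288] v=[-2.9496]
Step 8: x=[7.9470] v=[-2.9091]
Step 9: x=[7.4008] v=[-2.7311]
Step 10: x=[6.9160] v=[-2.4240]
Step 11: x=[6.5155] v=[-2.0023]
Step 12: x=[6.2183] v=[-1.4860]
Step 13: x=[6.0384] v=[-0.8994]
Step 14: x=[5.9843] v=[-0.2703]
Step 15: x=[6.0586] v=[0.3716]
First v>=0 after going negative at step 15, time=3.0000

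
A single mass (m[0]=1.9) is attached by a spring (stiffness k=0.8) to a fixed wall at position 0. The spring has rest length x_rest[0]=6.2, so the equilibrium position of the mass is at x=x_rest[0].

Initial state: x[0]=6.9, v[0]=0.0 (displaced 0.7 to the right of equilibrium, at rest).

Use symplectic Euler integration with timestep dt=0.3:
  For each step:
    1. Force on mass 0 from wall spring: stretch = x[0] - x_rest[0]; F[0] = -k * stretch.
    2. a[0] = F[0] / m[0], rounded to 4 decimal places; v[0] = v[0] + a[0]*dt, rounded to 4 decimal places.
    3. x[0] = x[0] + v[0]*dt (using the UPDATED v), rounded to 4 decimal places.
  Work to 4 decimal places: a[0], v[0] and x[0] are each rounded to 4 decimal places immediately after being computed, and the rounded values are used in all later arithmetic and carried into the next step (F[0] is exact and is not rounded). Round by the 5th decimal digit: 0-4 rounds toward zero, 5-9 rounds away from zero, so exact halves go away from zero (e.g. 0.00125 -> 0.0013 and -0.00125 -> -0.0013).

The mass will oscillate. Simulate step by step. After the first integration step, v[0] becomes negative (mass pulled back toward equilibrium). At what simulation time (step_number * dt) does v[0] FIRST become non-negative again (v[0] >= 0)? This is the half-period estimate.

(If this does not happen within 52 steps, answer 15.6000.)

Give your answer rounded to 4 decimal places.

Answer: 5.1000

Derivation:
Step 0: x=[6.9000] v=[0.0000]
Step 1: x=[6.8735] v=[-0.0884]
Step 2: x=[6.8215] v=[-0.1735]
Step 3: x=[6.7459] v=[-0.2520]
Step 4: x=[6.6496] v=[-0.3210]
Step 5: x=[6.5363] v=[-0.3778]
Step 6: x=[6.4102] v=[-0.4203]
Step 7: x=[6.2761] v=[-0.4469]
Step 8: x=[6.1392] v=[-0.4565]
Step 9: x=[6.0046] v=[-0.4488]
Step 10: x=[5.8774] v=[-0.4241]
Step 11: x=[5.7624] v=[-0.3834]
Step 12: x=[5.6640] v=[-0.3281]
Step 13: x=[5.5859] v=[-0.2604]
Step 14: x=[5.5311] v=[-0.1828]
Step 15: x=[5.5016] v=[-0.0983]
Step 16: x=[5.4986] v=[-0.0101]
Step 17: x=[5.5222] v=[0.0785]
First v>=0 after going negative at step 17, time=5.1000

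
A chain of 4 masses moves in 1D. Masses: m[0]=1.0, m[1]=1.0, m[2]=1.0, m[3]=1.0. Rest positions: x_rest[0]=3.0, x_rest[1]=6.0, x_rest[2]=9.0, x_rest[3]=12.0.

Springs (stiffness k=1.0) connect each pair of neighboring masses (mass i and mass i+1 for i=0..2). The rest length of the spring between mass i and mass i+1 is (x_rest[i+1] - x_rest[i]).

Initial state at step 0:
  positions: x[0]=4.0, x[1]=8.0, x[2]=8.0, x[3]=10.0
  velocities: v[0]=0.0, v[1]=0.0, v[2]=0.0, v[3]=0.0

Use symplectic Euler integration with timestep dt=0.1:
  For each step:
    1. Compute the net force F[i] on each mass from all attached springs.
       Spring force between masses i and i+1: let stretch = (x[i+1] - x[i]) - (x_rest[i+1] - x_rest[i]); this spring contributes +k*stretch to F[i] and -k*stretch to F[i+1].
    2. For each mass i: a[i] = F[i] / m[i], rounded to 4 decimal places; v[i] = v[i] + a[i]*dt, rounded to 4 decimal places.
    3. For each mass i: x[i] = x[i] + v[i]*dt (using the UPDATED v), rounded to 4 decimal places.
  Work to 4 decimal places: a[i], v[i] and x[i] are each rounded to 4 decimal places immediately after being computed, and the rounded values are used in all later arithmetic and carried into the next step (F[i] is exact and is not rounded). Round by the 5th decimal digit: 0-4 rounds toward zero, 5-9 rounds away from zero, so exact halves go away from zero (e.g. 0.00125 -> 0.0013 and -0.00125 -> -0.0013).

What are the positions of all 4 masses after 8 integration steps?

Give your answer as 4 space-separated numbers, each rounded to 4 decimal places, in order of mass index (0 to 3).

Answer: 4.2622 6.7759 8.5846 10.3775

Derivation:
Step 0: x=[4.0000 8.0000 8.0000 10.0000] v=[0.0000 0.0000 0.0000 0.0000]
Step 1: x=[4.0100 7.9600 8.0200 10.0100] v=[0.1000 -0.4000 0.2000 0.1000]
Step 2: x=[4.0295 7.8811 8.0593 10.0301] v=[0.1950 -0.7890 0.3930 0.2010]
Step 3: x=[4.0575 7.7655 8.1165 10.0605] v=[0.2802 -1.1563 0.5723 0.3039]
Step 4: x=[4.0926 7.6163 8.1897 10.1015] v=[0.3510 -1.4920 0.7316 0.4095]
Step 5: x=[4.1329 7.4376 8.2762 10.1533] v=[0.4034 -1.7870 0.8654 0.5183]
Step 6: x=[4.1763 7.2342 8.3731 10.2164] v=[0.4339 -2.0336 0.9693 0.6306]
Step 7: x=[4.2203 7.0117 8.4771 10.2910] v=[0.4397 -2.2255 1.0397 0.7463]
Step 8: x=[4.2622 6.7759 8.5846 10.3775] v=[0.4188 -2.3581 1.0746 0.8649]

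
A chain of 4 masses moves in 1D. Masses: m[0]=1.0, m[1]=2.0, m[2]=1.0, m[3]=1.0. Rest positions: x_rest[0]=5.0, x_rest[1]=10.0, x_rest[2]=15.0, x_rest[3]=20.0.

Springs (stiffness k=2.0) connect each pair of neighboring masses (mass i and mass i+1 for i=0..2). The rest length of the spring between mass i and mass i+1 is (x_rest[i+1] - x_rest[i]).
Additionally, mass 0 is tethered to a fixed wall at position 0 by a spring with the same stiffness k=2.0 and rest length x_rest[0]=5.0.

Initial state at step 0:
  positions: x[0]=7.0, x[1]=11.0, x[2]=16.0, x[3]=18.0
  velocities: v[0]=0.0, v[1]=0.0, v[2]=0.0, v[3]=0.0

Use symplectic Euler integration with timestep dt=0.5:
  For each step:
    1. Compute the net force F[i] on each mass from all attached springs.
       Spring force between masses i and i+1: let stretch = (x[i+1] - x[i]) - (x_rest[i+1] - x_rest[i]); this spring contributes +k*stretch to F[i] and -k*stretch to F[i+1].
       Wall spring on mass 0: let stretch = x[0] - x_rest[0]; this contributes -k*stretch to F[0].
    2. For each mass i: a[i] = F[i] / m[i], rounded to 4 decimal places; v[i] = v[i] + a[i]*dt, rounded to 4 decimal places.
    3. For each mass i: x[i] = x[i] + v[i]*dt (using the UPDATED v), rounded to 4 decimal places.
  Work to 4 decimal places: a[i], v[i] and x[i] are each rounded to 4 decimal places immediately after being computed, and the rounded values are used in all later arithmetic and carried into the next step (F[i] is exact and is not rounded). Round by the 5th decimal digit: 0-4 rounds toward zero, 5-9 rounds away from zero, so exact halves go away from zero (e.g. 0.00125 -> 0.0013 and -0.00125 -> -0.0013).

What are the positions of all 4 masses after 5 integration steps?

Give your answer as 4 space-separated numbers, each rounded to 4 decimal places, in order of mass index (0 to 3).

Step 0: x=[7.0000 11.0000 16.0000 18.0000] v=[0.0000 0.0000 0.0000 0.0000]
Step 1: x=[5.5000 11.2500 14.5000 19.5000] v=[-3.0000 0.5000 -3.0000 3.0000]
Step 2: x=[4.1250 10.8750 13.8750 21.0000] v=[-2.7500 -0.7500 -1.2500 3.0000]
Step 3: x=[4.0625 9.5625 15.3125 21.4375] v=[-0.1250 -2.6250 2.8750 0.8750]
Step 4: x=[4.7188 8.3125 16.9375 21.3125] v=[1.3125 -2.5000 3.2500 -0.2500]
Step 5: x=[4.8125 8.3204 16.4375 21.5000] v=[0.1874 0.0157 -1.0000 0.3750]

Answer: 4.8125 8.3204 16.4375 21.5000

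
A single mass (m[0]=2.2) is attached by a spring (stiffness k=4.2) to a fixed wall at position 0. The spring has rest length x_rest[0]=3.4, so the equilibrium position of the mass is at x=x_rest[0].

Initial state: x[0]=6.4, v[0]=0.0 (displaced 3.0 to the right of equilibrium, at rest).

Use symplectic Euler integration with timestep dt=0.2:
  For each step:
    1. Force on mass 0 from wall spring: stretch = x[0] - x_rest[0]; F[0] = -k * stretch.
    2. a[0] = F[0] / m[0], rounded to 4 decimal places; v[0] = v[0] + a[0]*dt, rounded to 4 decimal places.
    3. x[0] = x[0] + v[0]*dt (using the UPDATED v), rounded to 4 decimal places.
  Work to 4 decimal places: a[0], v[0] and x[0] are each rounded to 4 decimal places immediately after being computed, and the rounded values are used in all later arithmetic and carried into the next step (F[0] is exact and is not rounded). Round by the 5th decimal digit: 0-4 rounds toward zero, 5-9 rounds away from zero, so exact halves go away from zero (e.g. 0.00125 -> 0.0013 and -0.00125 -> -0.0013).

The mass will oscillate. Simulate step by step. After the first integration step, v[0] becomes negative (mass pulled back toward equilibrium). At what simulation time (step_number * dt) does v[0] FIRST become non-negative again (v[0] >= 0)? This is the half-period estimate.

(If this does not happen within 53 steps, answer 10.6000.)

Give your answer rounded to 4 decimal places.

Answer: 2.4000

Derivation:
Step 0: x=[6.4000] v=[0.0000]
Step 1: x=[6.1709] v=[-1.1455]
Step 2: x=[5.7302] v=[-2.2035]
Step 3: x=[5.1116] v=[-3.0932]
Step 4: x=[4.3623] v=[-3.7467]
Step 5: x=[3.5395] v=[-4.1141]
Step 6: x=[2.7060] v=[-4.1674]
Step 7: x=[1.9255] v=[-3.9024]
Step 8: x=[1.2576] v=[-3.3394]
Step 9: x=[0.7533] v=[-2.5214]
Step 10: x=[0.4511] v=[-1.5108]
Step 11: x=[0.3741] v=[-0.3849]
Step 12: x=[0.5282] v=[0.7704]
First v>=0 after going negative at step 12, time=2.4000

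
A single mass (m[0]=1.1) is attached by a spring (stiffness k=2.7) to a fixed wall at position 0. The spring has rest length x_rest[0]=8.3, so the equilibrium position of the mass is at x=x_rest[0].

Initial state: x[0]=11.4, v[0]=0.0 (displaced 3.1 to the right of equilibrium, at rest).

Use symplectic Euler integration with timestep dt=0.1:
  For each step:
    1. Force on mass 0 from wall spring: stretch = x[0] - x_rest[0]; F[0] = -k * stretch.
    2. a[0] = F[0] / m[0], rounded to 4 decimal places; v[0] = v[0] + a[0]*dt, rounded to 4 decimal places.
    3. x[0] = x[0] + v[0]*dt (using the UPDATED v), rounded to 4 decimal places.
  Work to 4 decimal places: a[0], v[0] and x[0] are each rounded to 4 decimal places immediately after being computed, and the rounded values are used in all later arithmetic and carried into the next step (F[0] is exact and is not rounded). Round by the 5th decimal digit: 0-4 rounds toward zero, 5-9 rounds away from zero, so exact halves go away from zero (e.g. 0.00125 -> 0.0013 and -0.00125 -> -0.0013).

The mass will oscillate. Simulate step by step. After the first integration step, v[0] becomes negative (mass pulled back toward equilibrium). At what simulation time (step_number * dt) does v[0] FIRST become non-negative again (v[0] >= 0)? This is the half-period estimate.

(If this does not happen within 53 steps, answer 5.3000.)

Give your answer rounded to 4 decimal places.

Step 0: x=[11.4000] v=[0.0000]
Step 1: x=[11.3239] v=[-0.7609]
Step 2: x=[11.1736] v=[-1.5031]
Step 3: x=[10.9528] v=[-2.2084]
Step 4: x=[10.6669] v=[-2.8595]
Step 5: x=[10.3229] v=[-3.4405]
Step 6: x=[9.9292] v=[-3.9370]
Step 7: x=[9.4955] v=[-4.3369]
Step 8: x=[9.0325] v=[-4.6303]
Step 9: x=[8.5515] v=[-4.8101]
Step 10: x=[8.0643] v=[-4.8718]
Step 11: x=[7.5829] v=[-4.8140]
Step 12: x=[7.1191] v=[-4.6380]
Step 13: x=[6.6843] v=[-4.3481]
Step 14: x=[6.2892] v=[-3.9515]
Step 15: x=[5.9434] v=[-3.4579]
Step 16: x=[5.6555] v=[-2.8795]
Step 17: x=[5.4325] v=[-2.2304]
Step 18: x=[5.2798] v=[-1.5266]
Step 19: x=[5.2013] v=[-0.7853]
Step 20: x=[5.1988] v=[-0.0247]
Step 21: x=[5.2725] v=[0.7365]
First v>=0 after going negative at step 21, time=2.1000

Answer: 2.1000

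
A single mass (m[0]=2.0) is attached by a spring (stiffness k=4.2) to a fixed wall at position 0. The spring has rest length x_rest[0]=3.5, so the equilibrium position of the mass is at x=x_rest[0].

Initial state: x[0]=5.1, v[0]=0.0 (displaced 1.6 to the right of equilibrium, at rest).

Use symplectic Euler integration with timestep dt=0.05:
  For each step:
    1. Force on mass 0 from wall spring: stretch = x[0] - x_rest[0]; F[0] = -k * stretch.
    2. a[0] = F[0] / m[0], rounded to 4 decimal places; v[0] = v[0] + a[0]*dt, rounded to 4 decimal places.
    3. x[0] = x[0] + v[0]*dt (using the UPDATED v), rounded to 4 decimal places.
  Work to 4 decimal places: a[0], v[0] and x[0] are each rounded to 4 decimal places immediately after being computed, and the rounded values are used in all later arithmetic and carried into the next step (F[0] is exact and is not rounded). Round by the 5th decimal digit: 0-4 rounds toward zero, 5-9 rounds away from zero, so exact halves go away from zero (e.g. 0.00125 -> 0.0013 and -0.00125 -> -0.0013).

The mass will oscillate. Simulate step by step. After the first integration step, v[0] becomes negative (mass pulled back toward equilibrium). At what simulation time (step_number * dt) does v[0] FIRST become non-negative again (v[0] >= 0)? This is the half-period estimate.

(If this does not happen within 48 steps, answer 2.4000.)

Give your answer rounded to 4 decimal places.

Answer: 2.2000

Derivation:
Step 0: x=[5.1000] v=[0.0000]
Step 1: x=[5.0916] v=[-0.1680]
Step 2: x=[5.0748] v=[-0.3351]
Step 3: x=[5.0498] v=[-0.5005]
Step 4: x=[5.0166] v=[-0.6632]
Step 5: x=[4.9755] v=[-0.8224]
Step 6: x=[4.9266] v=[-0.9773]
Step 7: x=[4.8702] v=[-1.1271]
Step 8: x=[4.8067] v=[-1.2710]
Step 9: x=[4.7363] v=[-1.4082]
Step 10: x=[4.6594] v=[-1.5380]
Step 11: x=[4.5764] v=[-1.6597]
Step 12: x=[4.4878] v=[-1.7727]
Step 13: x=[4.3940] v=[-1.8764]
Step 14: x=[4.2955] v=[-1.9703]
Step 15: x=[4.1928] v=[-2.0538]
Step 16: x=[4.0865] v=[-2.1265]
Step 17: x=[3.9771] v=[-2.1881]
Step 18: x=[3.8652] v=[-2.2382]
Step 19: x=[3.7514] v=[-2.2765]
Step 20: x=[3.6363] v=[-2.3029]
Step 21: x=[3.5204] v=[-2.3172]
Step 22: x=[3.4044] v=[-2.3193]
Step 23: x=[3.2889] v=[-2.3093]
Step 24: x=[3.1745] v=[-2.2871]
Step 25: x=[3.0619] v=[-2.2529]
Step 26: x=[2.9516] v=[-2.2069]
Step 27: x=[2.8441] v=[-2.1493]
Step 28: x=[2.7401] v=[-2.0804]
Step 29: x=[2.6401] v=[-2.0006]
Step 30: x=[2.5446] v=[-1.9103]
Step 31: x=[2.4541] v=[-1.8100]
Step 32: x=[2.3691] v=[-1.7002]
Step 33: x=[2.2900] v=[-1.5815]
Step 34: x=[2.2173] v=[-1.4545]
Step 35: x=[2.1513] v=[-1.3198]
Step 36: x=[2.0924] v=[-1.1782]
Step 37: x=[2.0409] v=[-1.0304]
Step 38: x=[1.9970] v=[-0.8772]
Step 39: x=[1.9610] v=[-0.7194]
Step 40: x=[1.9331] v=[-0.5578]
Step 41: x=[1.9134] v=[-0.3933]
Step 42: x=[1.9021] v=[-0.2267]
Step 43: x=[1.8992] v=[-0.0589]
Step 44: x=[1.9047] v=[0.1092]
First v>=0 after going negative at step 44, time=2.2000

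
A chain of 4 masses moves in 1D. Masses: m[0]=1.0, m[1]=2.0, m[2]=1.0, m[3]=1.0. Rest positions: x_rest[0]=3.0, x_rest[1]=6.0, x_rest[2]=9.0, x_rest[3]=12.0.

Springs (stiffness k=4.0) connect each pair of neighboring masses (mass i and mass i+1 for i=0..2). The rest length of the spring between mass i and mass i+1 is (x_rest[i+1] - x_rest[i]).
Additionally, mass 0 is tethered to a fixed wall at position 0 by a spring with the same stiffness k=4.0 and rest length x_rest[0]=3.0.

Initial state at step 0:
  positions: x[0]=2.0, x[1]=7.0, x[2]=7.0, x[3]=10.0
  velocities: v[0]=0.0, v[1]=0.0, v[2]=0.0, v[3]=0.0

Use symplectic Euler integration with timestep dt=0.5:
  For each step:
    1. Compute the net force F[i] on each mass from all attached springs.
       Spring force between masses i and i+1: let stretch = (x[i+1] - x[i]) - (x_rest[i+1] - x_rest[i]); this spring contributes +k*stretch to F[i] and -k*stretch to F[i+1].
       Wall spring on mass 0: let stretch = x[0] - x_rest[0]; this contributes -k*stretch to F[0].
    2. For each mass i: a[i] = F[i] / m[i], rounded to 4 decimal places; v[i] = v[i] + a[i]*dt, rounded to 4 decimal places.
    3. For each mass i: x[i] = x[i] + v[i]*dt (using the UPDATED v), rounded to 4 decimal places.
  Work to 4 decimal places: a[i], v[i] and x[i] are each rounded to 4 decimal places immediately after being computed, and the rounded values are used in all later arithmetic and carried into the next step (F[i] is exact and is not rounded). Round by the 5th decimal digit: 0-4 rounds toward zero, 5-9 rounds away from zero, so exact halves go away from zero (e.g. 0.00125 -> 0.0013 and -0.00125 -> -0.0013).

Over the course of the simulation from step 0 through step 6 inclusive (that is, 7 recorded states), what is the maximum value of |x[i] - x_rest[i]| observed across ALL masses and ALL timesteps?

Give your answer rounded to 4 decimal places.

Answer: 3.0000

Derivation:
Step 0: x=[2.0000 7.0000 7.0000 10.0000] v=[0.0000 0.0000 0.0000 0.0000]
Step 1: x=[5.0000 4.5000 10.0000 10.0000] v=[6.0000 -5.0000 6.0000 0.0000]
Step 2: x=[2.5000 5.0000 7.5000 13.0000] v=[-5.0000 1.0000 -5.0000 6.0000]
Step 3: x=[0.0000 5.5000 8.0000 13.5000] v=[-5.0000 1.0000 1.0000 1.0000]
Step 4: x=[3.0000 4.5000 11.5000 11.5000] v=[6.0000 -2.0000 7.0000 -4.0000]
Step 5: x=[4.5000 6.2500 8.0000 12.5000] v=[3.0000 3.5000 -7.0000 2.0000]
Step 6: x=[3.2500 8.0000 7.2500 12.0000] v=[-2.5000 3.5000 -1.5000 -1.0000]
Max displacement = 3.0000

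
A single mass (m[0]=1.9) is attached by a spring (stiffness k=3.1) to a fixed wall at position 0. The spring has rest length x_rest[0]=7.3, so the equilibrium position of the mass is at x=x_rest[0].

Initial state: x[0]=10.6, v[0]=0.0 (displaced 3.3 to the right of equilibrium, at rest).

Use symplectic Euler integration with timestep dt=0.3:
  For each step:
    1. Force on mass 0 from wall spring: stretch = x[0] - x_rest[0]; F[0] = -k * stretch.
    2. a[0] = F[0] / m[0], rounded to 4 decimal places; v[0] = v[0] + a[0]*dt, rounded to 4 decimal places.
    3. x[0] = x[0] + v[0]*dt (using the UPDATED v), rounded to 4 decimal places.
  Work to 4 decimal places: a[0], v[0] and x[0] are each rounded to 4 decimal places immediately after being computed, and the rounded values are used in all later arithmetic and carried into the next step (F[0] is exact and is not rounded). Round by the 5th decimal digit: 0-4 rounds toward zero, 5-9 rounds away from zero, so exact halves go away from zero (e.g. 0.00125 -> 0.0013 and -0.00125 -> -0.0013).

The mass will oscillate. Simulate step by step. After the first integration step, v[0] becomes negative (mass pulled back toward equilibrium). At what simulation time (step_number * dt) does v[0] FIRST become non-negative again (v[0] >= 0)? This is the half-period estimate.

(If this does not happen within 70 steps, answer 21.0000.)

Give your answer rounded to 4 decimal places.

Answer: 2.7000

Derivation:
Step 0: x=[10.6000] v=[0.0000]
Step 1: x=[10.1154] v=[-1.6153]
Step 2: x=[9.2174] v=[-2.9934]
Step 3: x=[8.0378] v=[-3.9319]
Step 4: x=[6.7499] v=[-4.2930]
Step 5: x=[5.5428] v=[-4.0238]
Step 6: x=[4.5937] v=[-3.1637]
Step 7: x=[4.0420] v=[-1.8391]
Step 8: x=[3.9687] v=[-0.2444]
Step 9: x=[4.3846] v=[1.3862]
First v>=0 after going negative at step 9, time=2.7000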